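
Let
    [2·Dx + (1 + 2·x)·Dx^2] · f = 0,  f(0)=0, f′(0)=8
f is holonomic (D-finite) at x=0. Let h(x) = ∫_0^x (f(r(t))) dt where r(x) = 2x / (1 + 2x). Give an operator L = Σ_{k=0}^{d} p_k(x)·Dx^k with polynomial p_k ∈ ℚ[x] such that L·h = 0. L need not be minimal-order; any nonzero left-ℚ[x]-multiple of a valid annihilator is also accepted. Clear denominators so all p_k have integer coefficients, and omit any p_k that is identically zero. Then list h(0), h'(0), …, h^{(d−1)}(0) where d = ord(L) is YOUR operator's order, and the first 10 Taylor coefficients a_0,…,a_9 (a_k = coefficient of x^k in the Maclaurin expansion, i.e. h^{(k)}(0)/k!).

L = (8 + 24·x)·Dx^2 + (1 + 8·x + 12·x^2)·Dx^3  (order 3).
h: a_k = 0, 0, 8, -64/3, 208/3, -256, 15488/15, -13312/3, 139904/7, -839680/9, …
ICs: h(0) = 0, h′(0) = 0, h′′(0) = 16.

f: a_k = 0, 8, -8, 32/3, -16, 128/5, -128/3, 512/7, -128, 2048/9, …
f∘r: x↦r, Dx↦Dx/r' in L_f ⇒ L₀.
Integrate: L := L₀·Dx.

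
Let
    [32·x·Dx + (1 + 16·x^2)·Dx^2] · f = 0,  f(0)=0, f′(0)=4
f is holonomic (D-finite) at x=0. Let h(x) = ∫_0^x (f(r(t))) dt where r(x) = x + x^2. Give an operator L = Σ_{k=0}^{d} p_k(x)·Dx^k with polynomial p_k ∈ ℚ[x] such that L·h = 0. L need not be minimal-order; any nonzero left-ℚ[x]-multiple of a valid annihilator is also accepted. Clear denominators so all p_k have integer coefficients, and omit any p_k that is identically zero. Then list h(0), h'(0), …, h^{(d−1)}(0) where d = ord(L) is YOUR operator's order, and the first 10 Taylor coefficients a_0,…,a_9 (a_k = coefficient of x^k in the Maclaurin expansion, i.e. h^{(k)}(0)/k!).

L = (-2 + 32·x + 128·x^2 + 192·x^3 + 96·x^4)·Dx^2 + (1 + 2·x + 16·x^2 + 64·x^3 + 80·x^4 + 32·x^5)·Dx^3  (order 3).
h: a_k = 0, 0, 2, 4/3, -16/3, -64/5, 352/15, 3008/21, -256/7, -14336/9, …
ICs: h(0) = 0, h′(0) = 0, h′′(0) = 4.

f: a_k = 0, 4, 0, -64/3, 0, 1024/5, 0, -16384/7, 0, 262144/9, …
f∘r: x↦r, Dx↦Dx/r' in L_f ⇒ L₀.
h=∫h₀ ⇒ L = L₀·Dx.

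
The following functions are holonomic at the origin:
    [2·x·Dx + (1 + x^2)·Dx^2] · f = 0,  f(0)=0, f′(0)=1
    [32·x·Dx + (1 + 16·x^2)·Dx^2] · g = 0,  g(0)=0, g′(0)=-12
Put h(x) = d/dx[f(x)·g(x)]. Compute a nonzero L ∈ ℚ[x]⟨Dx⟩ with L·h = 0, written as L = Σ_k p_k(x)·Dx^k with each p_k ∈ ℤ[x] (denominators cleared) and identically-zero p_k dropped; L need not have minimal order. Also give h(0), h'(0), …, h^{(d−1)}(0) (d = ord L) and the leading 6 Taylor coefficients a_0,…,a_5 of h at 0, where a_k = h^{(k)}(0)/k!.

L = (-384·x - 10880·x^3 - 16384·x^5 + 34816·x^7 + 98304·x^9) + (-68 - 3916·x^2 - 19584·x^4 - 14336·x^6 + 121856·x^8 + 147456·x^10)·Dx + (-136·x - 2632·x^3 - 6528·x^5 + 16448·x^7 + 69632·x^9 + 49152·x^11)·Dx^2 + (-1 - 34·x^2 - 305·x^4 + 4880·x^8 + 8704·x^10 + 4096·x^12)·Dx^3  (order 3).
h: a_k = 0, -24, 0, 272, 0, -19144/5, …
ICs: h(0) = 0, h′(0) = -24, h′′(0) = 0.

f: a_k = 0, 1, 0, -1/3, 0, 1/5, …
g: a_k = 0, -12, 0, 64, 0, -3072/5, …
L₀ := L_f ⊗_s L_g (sym. prod.), ord ≤ 4.
Differentiate: ansatz ord ≤ ord L₀ ⇒ L.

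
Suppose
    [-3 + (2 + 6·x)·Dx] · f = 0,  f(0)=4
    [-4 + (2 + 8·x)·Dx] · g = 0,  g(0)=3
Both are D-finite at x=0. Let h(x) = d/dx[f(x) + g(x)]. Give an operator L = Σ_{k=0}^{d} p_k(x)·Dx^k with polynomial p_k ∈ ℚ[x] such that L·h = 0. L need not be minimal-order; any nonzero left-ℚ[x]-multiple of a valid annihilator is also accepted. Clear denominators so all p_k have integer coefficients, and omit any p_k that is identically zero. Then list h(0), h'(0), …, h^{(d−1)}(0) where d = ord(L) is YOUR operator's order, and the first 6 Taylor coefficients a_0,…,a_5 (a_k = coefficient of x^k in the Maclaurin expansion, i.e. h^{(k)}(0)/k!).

L = -18 + (-21 - 72·x)·Dx + (-2 - 14·x - 24·x^2)·Dx^2  (order 2).
h: a_k = 12, -21, 225/4, -1365/8, 35385/64, -239463/128, …
ICs: h(0) = 12, h′(0) = -21.

f: a_k = 4, 6, -9/2, 27/4, -405/32, 1701/64, …
g: a_k = 3, 6, -6, 12, -30, 84, …
Weyl lclm of L_f,L_g ⇒ L₀ (ord ≤ 2).
h=h₀': d/dx-closure on L₀ ⇒ L.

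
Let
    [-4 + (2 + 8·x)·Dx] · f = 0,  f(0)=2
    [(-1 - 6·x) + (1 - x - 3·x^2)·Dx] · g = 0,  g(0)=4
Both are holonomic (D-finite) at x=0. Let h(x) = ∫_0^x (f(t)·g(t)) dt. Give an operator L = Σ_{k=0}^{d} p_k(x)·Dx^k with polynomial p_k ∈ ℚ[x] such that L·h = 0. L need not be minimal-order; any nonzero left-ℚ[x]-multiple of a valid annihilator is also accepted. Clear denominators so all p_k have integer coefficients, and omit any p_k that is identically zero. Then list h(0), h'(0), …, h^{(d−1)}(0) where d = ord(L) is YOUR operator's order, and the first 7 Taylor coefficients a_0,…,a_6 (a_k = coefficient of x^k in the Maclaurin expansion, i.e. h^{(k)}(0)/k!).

L = (3 + 8·x + 18·x^2)·Dx + (-1 - 3·x + 7·x^2 + 12·x^3)·Dx^2  (order 2).
h: a_k = 0, 8, 12, 32/3, 34, 152/5, 392/3, …
ICs: h(0) = 0, h′(0) = 8.

f: a_k = 2, 4, -4, 8, -20, 56, -168, …
g: a_k = 4, 4, 16, 28, 76, 160, 388, …
Sym-product of L_f,L_g gives L₀ (≤ ord 1).
∫: right-multiply L₀ by Dx.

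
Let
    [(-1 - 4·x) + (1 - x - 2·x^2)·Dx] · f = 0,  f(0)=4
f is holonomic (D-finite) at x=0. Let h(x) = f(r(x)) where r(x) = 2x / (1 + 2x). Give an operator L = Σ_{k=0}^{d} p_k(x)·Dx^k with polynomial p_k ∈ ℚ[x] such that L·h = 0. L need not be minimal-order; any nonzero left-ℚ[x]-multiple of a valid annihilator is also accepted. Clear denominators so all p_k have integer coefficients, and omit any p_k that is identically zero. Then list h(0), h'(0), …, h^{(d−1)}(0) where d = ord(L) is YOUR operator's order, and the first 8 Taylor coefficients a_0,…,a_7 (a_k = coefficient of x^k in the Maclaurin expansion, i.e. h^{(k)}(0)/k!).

f: a_k = 4, 4, 12, 20, 44, 84, 172, 340, …
f∘r: x↦r, Dx↦Dx/r' in L_f ⇒ L₀.
L = (2 + 20·x) + (-1 - 4·x + 4·x^2 + 16·x^3)·Dx  (order 1).
h: a_k = 4, 8, 32, 0, 256, -512, 3072, -10240, …
ICs: h(0) = 4.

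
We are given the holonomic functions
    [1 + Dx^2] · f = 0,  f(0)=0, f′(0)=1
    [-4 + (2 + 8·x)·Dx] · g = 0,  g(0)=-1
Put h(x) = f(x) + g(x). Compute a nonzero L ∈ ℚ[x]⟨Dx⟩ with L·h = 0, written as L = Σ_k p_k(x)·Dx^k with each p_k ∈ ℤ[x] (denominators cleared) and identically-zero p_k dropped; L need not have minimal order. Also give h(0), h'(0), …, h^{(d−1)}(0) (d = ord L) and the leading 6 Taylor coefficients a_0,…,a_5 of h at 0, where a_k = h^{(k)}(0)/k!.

f: a_k = 0, 1, 0, -1/6, 0, 1/120, …
g: a_k = -1, -2, 2, -4, 10, -28, …
f+g: L₀ = lclm(L_f,L_g), ord ≤ 2+1.
L = (-26 - 16·x - 32·x^2) + (-3 - 4·x + 48·x^2 + 64·x^3)·Dx + (-26 - 16·x - 32·x^2)·Dx^2 + (-3 - 4·x + 48·x^2 + 64·x^3)·Dx^3  (order 3).
h: a_k = -1, -1, 2, -25/6, 10, -3359/120, …
ICs: h(0) = -1, h′(0) = -1, h′′(0) = 4.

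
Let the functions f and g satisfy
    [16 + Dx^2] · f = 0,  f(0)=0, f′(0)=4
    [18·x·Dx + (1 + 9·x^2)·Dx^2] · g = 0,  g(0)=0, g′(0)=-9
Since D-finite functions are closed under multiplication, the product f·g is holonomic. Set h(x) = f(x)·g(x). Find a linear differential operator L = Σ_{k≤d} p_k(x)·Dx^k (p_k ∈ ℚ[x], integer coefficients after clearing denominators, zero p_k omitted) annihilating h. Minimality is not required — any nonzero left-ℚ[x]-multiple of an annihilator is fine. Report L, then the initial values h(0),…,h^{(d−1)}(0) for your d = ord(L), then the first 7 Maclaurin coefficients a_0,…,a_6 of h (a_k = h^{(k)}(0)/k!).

f: a_k = 0, 4, 0, -32/3, 0, 128/15, 0, …
g: a_k = 0, -9, 0, 27, 0, -729/5, 0, …
Product ⇒ symmetric product L₀, ord ≤ 4.
L = (20800 + 494784·x^2 + 2923776·x^4 + 11943936·x^6 + 26873856·x^8) + (19584·x + 342144·x^3 + 2239488·x^5 + 6718464·x^7)·Dx + (1700 + 42732·x^2 + 318816·x^4 + 1492992·x^6 + 3359232·x^8)·Dx^2 + (1224·x + 21384·x^3 + 139968·x^5 + 419904·x^7)·Dx^3 + (25 + 738·x^2 + 8505·x^4 + 46656·x^6 + 104976·x^8)·Dx^4  (order 4).
h: a_k = 0, 0, -36, 0, 204, 0, -948, …
ICs: h(0) = 0, h′(0) = 0, h′′(0) = -72, h′′′(0) = 0.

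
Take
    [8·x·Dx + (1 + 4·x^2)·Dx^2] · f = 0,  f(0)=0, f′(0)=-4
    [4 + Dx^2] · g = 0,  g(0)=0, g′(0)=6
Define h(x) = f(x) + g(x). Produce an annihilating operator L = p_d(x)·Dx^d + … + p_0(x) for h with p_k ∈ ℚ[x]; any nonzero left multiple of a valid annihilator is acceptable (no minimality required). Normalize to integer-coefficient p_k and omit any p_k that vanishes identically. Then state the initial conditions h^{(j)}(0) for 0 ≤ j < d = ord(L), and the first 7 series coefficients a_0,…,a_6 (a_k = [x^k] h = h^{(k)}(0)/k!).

L = (-352·x + 1792·x^3 + 512·x^5)·Dx + (-4 + 112·x^2 + 576·x^4 + 256·x^6)·Dx^2 + (-88·x + 448·x^3 + 128·x^5)·Dx^3 + (-1 + 28·x^2 + 144·x^4 + 64·x^6)·Dx^4  (order 4).
h: a_k = 0, 2, 0, 4/3, 0, -12, 0, …
ICs: h(0) = 0, h′(0) = 2, h′′(0) = 0, h′′′(0) = 8.

f: a_k = 0, -4, 0, 16/3, 0, -64/5, 0, …
g: a_k = 0, 6, 0, -4, 0, 4/5, 0, …
Weyl lclm of L_f,L_g ⇒ L₀ (ord ≤ 4).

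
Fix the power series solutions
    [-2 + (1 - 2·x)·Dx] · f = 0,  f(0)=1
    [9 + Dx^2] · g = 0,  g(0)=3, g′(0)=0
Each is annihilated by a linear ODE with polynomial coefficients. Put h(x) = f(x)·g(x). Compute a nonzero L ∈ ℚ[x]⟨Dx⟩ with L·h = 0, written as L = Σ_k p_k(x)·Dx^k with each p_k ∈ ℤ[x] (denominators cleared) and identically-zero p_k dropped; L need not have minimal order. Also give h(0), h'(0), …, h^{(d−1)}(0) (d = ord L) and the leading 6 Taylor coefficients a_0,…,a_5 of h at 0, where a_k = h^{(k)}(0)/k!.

L = (-9 + 18·x) + 4·Dx + (-1 + 2·x)·Dx^2  (order 2).
h: a_k = 3, 6, -3/2, -3, 33/8, 33/4, …
ICs: h(0) = 3, h′(0) = 6.

f: a_k = 1, 2, 4, 8, 16, 32, …
g: a_k = 3, 0, -27/2, 0, 81/8, 0, …
f·g: L₀ = L_f ⊗_s L_g, ord ≤ 1·2.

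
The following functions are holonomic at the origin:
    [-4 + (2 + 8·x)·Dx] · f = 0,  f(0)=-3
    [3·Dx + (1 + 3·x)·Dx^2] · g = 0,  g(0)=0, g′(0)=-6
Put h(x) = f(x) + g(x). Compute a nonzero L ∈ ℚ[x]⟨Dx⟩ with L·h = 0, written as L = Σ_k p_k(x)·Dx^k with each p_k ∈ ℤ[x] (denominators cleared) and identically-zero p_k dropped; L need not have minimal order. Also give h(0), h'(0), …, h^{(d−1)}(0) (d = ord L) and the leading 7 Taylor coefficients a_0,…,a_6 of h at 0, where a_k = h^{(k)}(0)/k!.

L = 36·x·Dx + (6 + 72·x + 180·x^2)·Dx^2 + (1 + 13·x + 54·x^2 + 72·x^3)·Dx^3  (order 3).
h: a_k = -3, -12, 15, -30, 141/2, -906/5, 495, …
ICs: h(0) = -3, h′(0) = -12, h′′(0) = 30.

f: a_k = -3, -6, 6, -12, 30, -84, 252, …
g: a_k = 0, -6, 9, -18, 81/2, -486/5, 243, …
h₀=f+g: left-lcm gives L₀, ord ≤ 3.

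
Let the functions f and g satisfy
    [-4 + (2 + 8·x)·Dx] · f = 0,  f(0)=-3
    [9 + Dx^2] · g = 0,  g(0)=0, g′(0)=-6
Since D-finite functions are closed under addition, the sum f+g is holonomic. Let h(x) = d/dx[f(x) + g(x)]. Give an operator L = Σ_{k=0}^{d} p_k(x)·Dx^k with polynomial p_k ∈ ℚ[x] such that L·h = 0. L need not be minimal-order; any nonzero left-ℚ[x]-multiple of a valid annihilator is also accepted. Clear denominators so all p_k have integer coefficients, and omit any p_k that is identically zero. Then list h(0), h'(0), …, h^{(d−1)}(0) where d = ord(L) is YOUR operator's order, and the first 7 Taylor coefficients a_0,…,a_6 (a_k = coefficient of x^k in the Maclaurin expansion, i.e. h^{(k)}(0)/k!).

L = (-414 - 432·x - 864·x^2) + (-63 - 468·x - 1296·x^2 - 1728·x^3)·Dx + (-46 - 48·x - 96·x^2)·Dx^2 + (-7 - 52·x - 144·x^2 - 192·x^3)·Dx^3  (order 3).
h: a_k = -12, 12, -9, 120, -1761/4, 1512, -221517/40, …
ICs: h(0) = -12, h′(0) = 12, h′′(0) = -18.

f: a_k = -3, -6, 6, -12, 30, -84, 252, …
g: a_k = 0, -6, 0, 9, 0, -81/20, 0, …
f+g: L₀ = lclm(L_f,L_g), ord ≤ 1+2.
h=h₀': d/dx-closure on L₀ ⇒ L.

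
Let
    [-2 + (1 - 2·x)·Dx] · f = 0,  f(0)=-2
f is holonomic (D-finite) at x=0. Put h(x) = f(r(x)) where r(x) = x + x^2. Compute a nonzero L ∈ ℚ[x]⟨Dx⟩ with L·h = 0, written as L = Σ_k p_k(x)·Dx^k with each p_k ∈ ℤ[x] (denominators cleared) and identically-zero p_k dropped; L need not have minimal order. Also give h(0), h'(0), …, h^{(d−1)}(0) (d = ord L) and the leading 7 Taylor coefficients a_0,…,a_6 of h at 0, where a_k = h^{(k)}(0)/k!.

f: a_k = -2, -4, -8, -16, -32, -64, -128, …
L₀ from L_f via x↦r, Dx↦r'^{-1}Dx.
L = (2 + 4·x) + (-1 + 2·x + 2·x^2)·Dx  (order 1).
h: a_k = -2, -4, -12, -32, -88, -240, -656, …
ICs: h(0) = -2.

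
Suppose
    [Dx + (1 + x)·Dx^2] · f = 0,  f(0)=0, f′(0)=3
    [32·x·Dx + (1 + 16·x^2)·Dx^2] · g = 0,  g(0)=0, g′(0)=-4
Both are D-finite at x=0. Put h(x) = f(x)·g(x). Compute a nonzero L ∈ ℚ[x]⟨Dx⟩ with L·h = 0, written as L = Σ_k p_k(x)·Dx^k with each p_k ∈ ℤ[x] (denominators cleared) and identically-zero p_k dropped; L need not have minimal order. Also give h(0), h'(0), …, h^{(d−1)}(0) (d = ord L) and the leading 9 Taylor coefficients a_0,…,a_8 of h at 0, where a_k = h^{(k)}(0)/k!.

f: a_k = 0, 3, -3/2, 1, -3/4, 3/5, -1/2, 3/7, -3/8, …
g: a_k = 0, -4, 0, 64/3, 0, -1024/5, 0, 16384/7, 0, …
f·g: L₀ = L_f ⊗_s L_g, ord ≤ 2·2.
L = (4224 + 8384·x + 204800·x^2 + 531456·x^3 + 491520·x^4 + 212992·x^5 + 262144·x^7)·Dx + (4098 + 28864·x + 258368·x^2 + 1045504·x^3 + 1798144·x^4 + 1523712·x^5 + 573440·x^6 + 786432·x^7 + 917504·x^8)·Dx^2 + (132 + 8644·x + 37632·x^2 + 196032·x^3 + 614400·x^4 + 955392·x^5 + 786432·x^6 + 540672·x^7 + 786432·x^8 + 524288·x^9)·Dx^3 + (65 + 258·x + 2497·x^2 + 8576·x^3 + 30336·x^4 + 76800·x^5 + 118272·x^6 + 98304·x^7 + 98304·x^8 + 131072·x^9 + 65536·x^10)·Dx^4  (order 4).
h: a_k = 0, 0, -12, 6, 60, -29, -8932/15, 1466/5, 6828, …
ICs: h(0) = 0, h′(0) = 0, h′′(0) = -24, h′′′(0) = 36.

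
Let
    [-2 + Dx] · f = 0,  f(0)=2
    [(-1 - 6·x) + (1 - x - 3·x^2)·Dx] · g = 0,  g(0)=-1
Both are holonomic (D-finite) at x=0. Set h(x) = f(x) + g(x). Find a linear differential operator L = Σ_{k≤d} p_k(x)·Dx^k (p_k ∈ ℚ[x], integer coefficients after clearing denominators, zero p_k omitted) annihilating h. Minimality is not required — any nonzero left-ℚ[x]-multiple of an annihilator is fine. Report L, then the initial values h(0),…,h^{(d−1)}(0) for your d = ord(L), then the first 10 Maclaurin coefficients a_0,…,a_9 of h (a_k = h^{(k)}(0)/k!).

L = (12 + 16·x + 144·x^2 + 72·x^3) + (-4 - 26·x - 74·x^2 + 24·x^3 + 36·x^4)·Dx + (-1 + 9·x + x^2 - 30·x^3 - 18·x^4)·Dx^2  (order 2).
h: a_k = 1, 3, 0, -13/3, -53/3, -592/15, -4357/45, -68339/315, -160016/315, -3285757/2835, …
ICs: h(0) = 1, h′(0) = 3.

f: a_k = 2, 4, 4, 8/3, 4/3, 8/15, 8/45, 16/315, 4/315, 8/2835, …
g: a_k = -1, -1, -4, -7, -19, -40, -97, -217, -508, -1159, …
Weyl lclm of L_f,L_g ⇒ L₀ (ord ≤ 2).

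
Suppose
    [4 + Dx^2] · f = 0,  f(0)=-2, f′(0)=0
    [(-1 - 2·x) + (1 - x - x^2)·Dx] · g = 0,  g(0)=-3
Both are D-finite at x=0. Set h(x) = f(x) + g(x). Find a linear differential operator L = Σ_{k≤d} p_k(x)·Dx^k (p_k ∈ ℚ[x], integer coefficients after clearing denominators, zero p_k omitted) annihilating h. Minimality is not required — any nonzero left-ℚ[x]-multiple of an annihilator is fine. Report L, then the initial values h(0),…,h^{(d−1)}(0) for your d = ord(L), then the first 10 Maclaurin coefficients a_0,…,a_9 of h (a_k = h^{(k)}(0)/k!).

L = (-44 - 96·x - 32·x^2 - 48·x^3 - 40·x^4 - 16·x^5) + (16 - 20·x - 8·x^2 + 16·x^3 - 12·x^4 - 24·x^5 - 8·x^6)·Dx + (-11 - 24·x - 8·x^2 - 12·x^3 - 10·x^4 - 4·x^5)·Dx^2 + (4 - 5·x - 2·x^2 + 4·x^3 - 3·x^4 - 6·x^5 - 2·x^6)·Dx^3  (order 3).
h: a_k = -5, -3, -2, -9, -49/3, -24, -1747/45, -63, -32134/315, -165, …
ICs: h(0) = -5, h′(0) = -3, h′′(0) = -4.

f: a_k = -2, 0, 4, 0, -4/3, 0, 8/45, 0, -4/315, 0, …
g: a_k = -3, -3, -6, -9, -15, -24, -39, -63, -102, -165, …
Weyl lclm of L_f,L_g ⇒ L₀ (ord ≤ 3).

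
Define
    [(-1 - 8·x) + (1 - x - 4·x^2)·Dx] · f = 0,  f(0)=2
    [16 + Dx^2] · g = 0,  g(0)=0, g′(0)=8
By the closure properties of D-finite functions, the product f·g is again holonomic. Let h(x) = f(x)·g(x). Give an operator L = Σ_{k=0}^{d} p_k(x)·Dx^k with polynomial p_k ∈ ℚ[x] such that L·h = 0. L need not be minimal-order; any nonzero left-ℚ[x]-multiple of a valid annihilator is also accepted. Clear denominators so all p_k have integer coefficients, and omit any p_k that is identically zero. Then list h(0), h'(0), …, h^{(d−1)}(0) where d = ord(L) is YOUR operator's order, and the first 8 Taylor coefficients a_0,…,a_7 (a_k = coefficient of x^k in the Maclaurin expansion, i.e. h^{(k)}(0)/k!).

f: a_k = 2, 2, 10, 18, 58, 130, 362, 882, …
g: a_k = 0, 8, 0, -64/3, 0, 256/15, 0, -2048/315, …
Sym-product of L_f,L_g gives L₀ (≤ ord 2).
L = (-8 + 16·x + 64·x^2) + (2 + 16·x)·Dx + (-1 + x + 4·x^2)·Dx^2  (order 2).
h: a_k = 0, 16, 16, 112/3, 304/3, 1424/5, 10352/15, 572144/315, …
ICs: h(0) = 0, h′(0) = 16.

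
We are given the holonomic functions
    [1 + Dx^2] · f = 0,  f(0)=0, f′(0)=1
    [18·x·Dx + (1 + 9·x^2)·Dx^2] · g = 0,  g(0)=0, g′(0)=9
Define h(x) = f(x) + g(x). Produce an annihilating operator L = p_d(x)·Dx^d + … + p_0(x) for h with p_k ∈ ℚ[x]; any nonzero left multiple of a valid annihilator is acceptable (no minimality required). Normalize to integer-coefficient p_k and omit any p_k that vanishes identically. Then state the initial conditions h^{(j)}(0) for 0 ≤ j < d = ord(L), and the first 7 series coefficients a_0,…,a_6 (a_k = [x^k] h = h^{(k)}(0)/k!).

f: a_k = 0, 1, 0, -1/6, 0, 1/120, 0, …
g: a_k = 0, 9, 0, -27, 0, 729/5, 0, …
Weyl lclm of L_f,L_g ⇒ L₀ (ord ≤ 4).
L = (-1926·x + 17820·x^3 + 1458·x^5)·Dx + (-17 + 351·x^2 + 4617·x^4 + 729·x^6)·Dx^2 + (-1926·x + 17820·x^3 + 1458·x^5)·Dx^3 + (-17 + 351·x^2 + 4617·x^4 + 729·x^6)·Dx^4  (order 4).
h: a_k = 0, 10, 0, -163/6, 0, 17497/120, 0, …
ICs: h(0) = 0, h′(0) = 10, h′′(0) = 0, h′′′(0) = -163.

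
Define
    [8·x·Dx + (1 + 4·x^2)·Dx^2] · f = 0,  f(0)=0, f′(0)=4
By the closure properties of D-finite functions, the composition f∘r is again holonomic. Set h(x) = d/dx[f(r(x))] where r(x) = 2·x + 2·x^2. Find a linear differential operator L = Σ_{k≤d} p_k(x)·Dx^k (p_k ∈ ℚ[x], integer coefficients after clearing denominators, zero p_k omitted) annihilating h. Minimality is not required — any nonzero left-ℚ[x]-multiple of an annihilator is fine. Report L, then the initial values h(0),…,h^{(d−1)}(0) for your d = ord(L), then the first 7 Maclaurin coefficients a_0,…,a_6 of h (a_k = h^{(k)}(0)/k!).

L = (-2 + 32·x + 128·x^2 + 192·x^3 + 96·x^4) + (1 + 2·x + 16·x^2 + 64·x^3 + 80·x^4 + 32·x^5)·Dx  (order 1).
h: a_k = 8, 16, -128, -512, 1408, 12032, -4096, …
ICs: h(0) = 8.

f: a_k = 0, 4, 0, -16/3, 0, 64/5, 0, …
f∘r: x↦r, Dx↦Dx/r' in L_f ⇒ L₀.
h₀' ⇒ L via d/dx closure of L₀.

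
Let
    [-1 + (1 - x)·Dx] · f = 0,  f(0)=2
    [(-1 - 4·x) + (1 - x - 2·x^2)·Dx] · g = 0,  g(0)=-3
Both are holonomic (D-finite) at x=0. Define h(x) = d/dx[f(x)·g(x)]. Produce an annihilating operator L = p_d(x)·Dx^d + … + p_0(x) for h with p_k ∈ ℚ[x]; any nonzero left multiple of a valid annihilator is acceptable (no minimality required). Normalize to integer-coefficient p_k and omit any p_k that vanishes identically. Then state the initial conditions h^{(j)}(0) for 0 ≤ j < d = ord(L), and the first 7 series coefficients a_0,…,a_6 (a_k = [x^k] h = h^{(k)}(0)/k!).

L = (5 - 9·x^2 - 16·x^3 + 24·x^4) + (-1 + x + 6·x^2 - 7·x^3 - 5·x^4 + 6·x^5)·Dx  (order 1).
h: a_k = -12, -60, -180, -504, -1260, -3060, -7140, …
ICs: h(0) = -12.

f: a_k = 2, 2, 2, 2, 2, 2, 2, …
g: a_k = -3, -3, -9, -15, -33, -63, -129, …
Sym-product of L_f,L_g gives L₀ (≤ ord 1).
Derive L from L₀ (diff closure).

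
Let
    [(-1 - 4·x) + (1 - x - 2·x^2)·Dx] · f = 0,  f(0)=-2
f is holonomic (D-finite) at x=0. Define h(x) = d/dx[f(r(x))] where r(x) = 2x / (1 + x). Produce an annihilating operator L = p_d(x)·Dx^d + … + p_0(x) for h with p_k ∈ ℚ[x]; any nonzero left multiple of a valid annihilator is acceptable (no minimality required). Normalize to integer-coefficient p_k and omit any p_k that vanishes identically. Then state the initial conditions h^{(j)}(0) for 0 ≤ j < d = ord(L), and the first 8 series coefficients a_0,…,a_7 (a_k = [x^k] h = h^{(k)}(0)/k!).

L = (10 + 54·x + 270·x^2 + 162·x^3) + (-1 - 10·x + 90·x^3 + 81·x^4)·Dx  (order 1).
h: a_k = -4, -40, -108, -720, -1620, -9720, -20412, -116640, …
ICs: h(0) = -4.

f: a_k = -2, -2, -6, -10, -22, -42, -86, -170, …
h₀=f(r): pull back L_f along r ⇒ L₀.
h=h₀': d/dx-closure on L₀ ⇒ L.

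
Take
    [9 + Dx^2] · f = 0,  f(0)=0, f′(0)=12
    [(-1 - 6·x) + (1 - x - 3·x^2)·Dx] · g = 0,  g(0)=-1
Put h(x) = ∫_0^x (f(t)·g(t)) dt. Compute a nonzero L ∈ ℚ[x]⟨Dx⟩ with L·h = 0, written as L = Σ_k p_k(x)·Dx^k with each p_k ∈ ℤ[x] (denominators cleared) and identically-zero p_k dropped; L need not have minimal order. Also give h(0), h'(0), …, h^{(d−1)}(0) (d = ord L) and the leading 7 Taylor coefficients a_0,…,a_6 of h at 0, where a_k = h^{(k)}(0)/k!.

L = (-3 + 9·x + 27·x^2)·Dx + (2 + 12·x)·Dx^2 + (-1 + x + 3·x^2)·Dx^3  (order 3).
h: a_k = 0, 0, -6, -4, -15/2, -66/5, -547/20, …
ICs: h(0) = 0, h′(0) = 0, h′′(0) = -12.

f: a_k = 0, 12, 0, -18, 0, 81/10, 0, …
g: a_k = -1, -1, -4, -7, -19, -40, -97, …
f·g: L₀ = L_f ⊗_s L_g, ord ≤ 2·1.
∫: right-multiply L₀ by Dx.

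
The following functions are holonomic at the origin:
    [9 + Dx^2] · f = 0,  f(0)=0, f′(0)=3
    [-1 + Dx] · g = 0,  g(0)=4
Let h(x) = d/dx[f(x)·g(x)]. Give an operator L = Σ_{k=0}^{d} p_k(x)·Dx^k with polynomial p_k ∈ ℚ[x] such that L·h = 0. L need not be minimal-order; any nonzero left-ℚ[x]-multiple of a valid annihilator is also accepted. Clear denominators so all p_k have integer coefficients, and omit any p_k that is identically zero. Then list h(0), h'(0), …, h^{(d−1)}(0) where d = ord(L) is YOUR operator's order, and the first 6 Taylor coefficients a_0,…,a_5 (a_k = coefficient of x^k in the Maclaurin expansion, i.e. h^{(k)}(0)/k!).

f: a_k = 0, 3, 0, -9/2, 0, 81/40, …
g: a_k = 4, 4, 2, 2/3, 1/6, 1/30, …
Product ⇒ symmetric product L₀, ord ≤ 2.
h=h₀': d/dx-closure on L₀ ⇒ L.
L = 10 - 2·Dx + Dx^2  (order 2).
h: a_k = 12, 24, -36, -64, -2, 156/5, …
ICs: h(0) = 12, h′(0) = 24.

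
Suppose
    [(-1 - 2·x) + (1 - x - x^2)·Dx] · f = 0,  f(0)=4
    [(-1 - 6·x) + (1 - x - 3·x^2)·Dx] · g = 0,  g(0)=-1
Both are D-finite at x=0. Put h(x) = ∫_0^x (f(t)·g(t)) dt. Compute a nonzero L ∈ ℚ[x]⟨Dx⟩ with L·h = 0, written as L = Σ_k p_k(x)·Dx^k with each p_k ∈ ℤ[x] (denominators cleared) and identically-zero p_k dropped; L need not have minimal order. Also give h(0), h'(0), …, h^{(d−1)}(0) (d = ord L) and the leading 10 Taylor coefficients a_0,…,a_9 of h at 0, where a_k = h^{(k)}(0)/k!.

f: a_k = 4, 4, 8, 12, 20, 32, 52, 84, 136, 220, …
g: a_k = -1, -1, -4, -7, -19, -40, -97, -217, -508, -1159, …
f·g: L₀ = L_f ⊗_s L_g, ord ≤ 1·1.
Integrate: L := L₀·Dx.
L = (-2 - 6·x + 12·x^2 + 12·x^3)·Dx + (1 - 2·x - 3·x^2 + 4·x^3 + 3·x^4)·Dx^2  (order 2).
h: a_k = 0, -4, -4, -28/3, -16, -168/5, -196/3, -948/7, -276, -5188/9, …
ICs: h(0) = 0, h′(0) = -4.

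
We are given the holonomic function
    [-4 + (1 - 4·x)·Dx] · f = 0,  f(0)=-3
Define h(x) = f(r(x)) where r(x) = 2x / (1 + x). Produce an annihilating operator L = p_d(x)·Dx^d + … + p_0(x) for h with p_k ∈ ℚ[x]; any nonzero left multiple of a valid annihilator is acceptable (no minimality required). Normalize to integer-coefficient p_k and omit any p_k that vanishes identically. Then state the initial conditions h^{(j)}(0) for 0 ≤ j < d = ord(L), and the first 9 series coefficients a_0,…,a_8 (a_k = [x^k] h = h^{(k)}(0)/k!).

L = 8 + (-1 + 6·x + 7·x^2)·Dx  (order 1).
h: a_k = -3, -24, -168, -1176, -8232, -57624, -403368, -2823576, -19765032, …
ICs: h(0) = -3.

f: a_k = -3, -12, -48, -192, -768, -3072, -12288, -49152, -196608, …
L₀ from L_f via x↦r, Dx↦r'^{-1}Dx.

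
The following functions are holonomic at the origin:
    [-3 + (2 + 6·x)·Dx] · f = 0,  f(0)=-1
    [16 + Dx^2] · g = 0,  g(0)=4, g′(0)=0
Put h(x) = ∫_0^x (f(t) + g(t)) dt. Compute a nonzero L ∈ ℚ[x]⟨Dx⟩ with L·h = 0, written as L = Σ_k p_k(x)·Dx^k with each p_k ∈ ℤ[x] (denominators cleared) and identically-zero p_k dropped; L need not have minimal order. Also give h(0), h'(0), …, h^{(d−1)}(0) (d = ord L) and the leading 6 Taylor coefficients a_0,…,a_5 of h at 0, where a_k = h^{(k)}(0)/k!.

L = (-4368 - 18432·x - 27648·x^2)·Dx + (1760 + 17568·x + 55296·x^2 + 55296·x^3)·Dx^2 + (-273 - 1152·x - 1728·x^2)·Dx^3 + (110 + 1098·x + 3456·x^2 + 3456·x^3)·Dx^4  (order 4).
h: a_k = 0, 3, -3/4, -247/24, -27/64, 17599/1920, …
ICs: h(0) = 0, h′(0) = 3, h′′(0) = -3/2, h′′′(0) = -247/4.

f: a_k = -1, -3/2, 9/8, -27/16, 405/128, -1701/256, …
g: a_k = 4, 0, -32, 0, 128/3, 0, …
Sum ⇒ L₀ = lclm(L_f,L_g) in ℚ(x)⟨Dx⟩.
h=∫₀ˣh₀: take L = L₀·Dx.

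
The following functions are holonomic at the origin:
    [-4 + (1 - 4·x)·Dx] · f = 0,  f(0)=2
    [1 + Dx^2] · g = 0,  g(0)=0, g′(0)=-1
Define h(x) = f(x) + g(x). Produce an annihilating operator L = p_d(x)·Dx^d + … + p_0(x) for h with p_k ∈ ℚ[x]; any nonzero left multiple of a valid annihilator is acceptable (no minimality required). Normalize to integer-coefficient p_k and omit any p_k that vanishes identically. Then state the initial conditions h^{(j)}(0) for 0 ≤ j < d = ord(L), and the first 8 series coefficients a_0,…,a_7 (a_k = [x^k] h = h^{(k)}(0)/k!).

f: a_k = 2, 8, 32, 128, 512, 2048, 8192, 32768, …
g: a_k = 0, -1, 0, 1/6, 0, -1/120, 0, 1/5040, …
L₀ := lclm(L_f,L_g); ord L₀ ≤ 1+2.
L = (388 - 32·x + 64·x^2) + (-33 + 140·x - 48·x^2 + 64·x^3)·Dx + (388 - 32·x + 64·x^2)·Dx^2 + (-33 + 140·x - 48·x^2 + 64·x^3)·Dx^3  (order 3).
h: a_k = 2, 7, 32, 769/6, 512, 245759/120, 8192, 165150721/5040, …
ICs: h(0) = 2, h′(0) = 7, h′′(0) = 64.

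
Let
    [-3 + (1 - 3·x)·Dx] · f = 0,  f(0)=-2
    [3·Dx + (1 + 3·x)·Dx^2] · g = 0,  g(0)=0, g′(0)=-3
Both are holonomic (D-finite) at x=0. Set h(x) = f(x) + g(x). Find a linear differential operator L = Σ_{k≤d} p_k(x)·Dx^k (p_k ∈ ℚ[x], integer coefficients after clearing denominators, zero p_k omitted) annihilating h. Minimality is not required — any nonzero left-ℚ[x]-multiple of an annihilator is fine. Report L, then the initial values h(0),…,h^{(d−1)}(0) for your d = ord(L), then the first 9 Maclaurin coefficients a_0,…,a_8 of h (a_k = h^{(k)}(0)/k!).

f: a_k = -2, -6, -18, -54, -162, -486, -1458, -4374, -13122, …
g: a_k = 0, -3, 9/2, -9, 81/4, -243/5, 243/2, -2187/7, 6561/8, …
Weyl lclm of L_f,L_g ⇒ L₀ (ord ≤ 3).
L = (30 + 18·x)·Dx + (4 + 48·x + 36·x^2)·Dx^2 + (-1 - x + 9·x^2 + 9·x^3)·Dx^3  (order 3).
h: a_k = -2, -9, -27/2, -63, -567/4, -2673/5, -2673/2, -32805/7, -98415/8, …
ICs: h(0) = -2, h′(0) = -9, h′′(0) = -27.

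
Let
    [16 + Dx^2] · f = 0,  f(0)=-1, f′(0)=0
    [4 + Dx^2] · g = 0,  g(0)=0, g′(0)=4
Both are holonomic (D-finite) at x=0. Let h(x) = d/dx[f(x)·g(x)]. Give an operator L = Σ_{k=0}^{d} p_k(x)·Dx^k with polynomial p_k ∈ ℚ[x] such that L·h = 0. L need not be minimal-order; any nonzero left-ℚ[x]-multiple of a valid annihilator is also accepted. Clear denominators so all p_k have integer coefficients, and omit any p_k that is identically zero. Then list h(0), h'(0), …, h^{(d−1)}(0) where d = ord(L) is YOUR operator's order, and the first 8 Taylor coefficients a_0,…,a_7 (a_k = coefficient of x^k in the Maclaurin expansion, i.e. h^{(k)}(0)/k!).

L = 144 + 40·Dx^2 + Dx^4  (order 4).
h: a_k = -4, 0, 104, 0, -968/3, 0, 17488/45, 0, …
ICs: h(0) = -4, h′(0) = 0, h′′(0) = 208, h′′′(0) = 0.

f: a_k = -1, 0, 8, 0, -32/3, 0, 256/45, 0, …
g: a_k = 0, 4, 0, -8/3, 0, 8/15, 0, -16/315, …
L₀ := L_f ⊗_s L_g (sym. prod.), ord ≤ 4.
Derive L from L₀ (diff closure).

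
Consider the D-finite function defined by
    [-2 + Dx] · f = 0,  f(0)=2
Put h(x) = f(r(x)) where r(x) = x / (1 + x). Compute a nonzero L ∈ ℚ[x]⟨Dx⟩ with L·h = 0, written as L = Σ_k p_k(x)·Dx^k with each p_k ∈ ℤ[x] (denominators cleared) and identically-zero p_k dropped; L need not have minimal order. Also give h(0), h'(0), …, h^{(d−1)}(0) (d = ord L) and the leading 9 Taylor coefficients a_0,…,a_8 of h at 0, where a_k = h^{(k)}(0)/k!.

L = -2 + (1 + 2·x + x^2)·Dx  (order 1).
h: a_k = 2, 4, 0, -4/3, 4/3, -4/5, 8/45, 20/63, -64/105, …
ICs: h(0) = 2.

f: a_k = 2, 4, 4, 8/3, 4/3, 8/15, 8/45, 16/315, 4/315, …
f∘r: x↦r, Dx↦Dx/r' in L_f ⇒ L₀.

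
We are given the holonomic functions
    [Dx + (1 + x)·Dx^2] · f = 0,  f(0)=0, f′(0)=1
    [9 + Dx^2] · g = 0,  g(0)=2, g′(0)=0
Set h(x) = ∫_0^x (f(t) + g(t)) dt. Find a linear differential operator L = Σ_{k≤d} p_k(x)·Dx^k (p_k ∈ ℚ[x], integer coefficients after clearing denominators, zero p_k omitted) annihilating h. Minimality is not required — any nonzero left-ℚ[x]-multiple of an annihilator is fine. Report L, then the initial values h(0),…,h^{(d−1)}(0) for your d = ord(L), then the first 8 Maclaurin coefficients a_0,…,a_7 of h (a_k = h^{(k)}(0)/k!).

f: a_k = 0, 1, -1/2, 1/3, -1/4, 1/5, -1/6, 1/7, …
g: a_k = 2, 0, -9, 0, 27/4, 0, -81/40, 0, …
Sum ⇒ L₀ = lclm(L_f,L_g) in ℚ(x)⟨Dx⟩.
h=∫h₀ ⇒ L = L₀·Dx.
L = (135 + 162·x + 81·x^2)·Dx^2 + (99 + 261·x + 243·x^2 + 81·x^3)·Dx^3 + (15 + 18·x + 9·x^2)·Dx^4 + (11 + 29·x + 27·x^2 + 9·x^3)·Dx^5  (order 5).
h: a_k = 0, 2, 1/2, -19/6, 1/12, 13/10, 1/30, -263/840, …
ICs: h(0) = 0, h′(0) = 2, h′′(0) = 1, h′′′(0) = -19, h′′′′(0) = 2.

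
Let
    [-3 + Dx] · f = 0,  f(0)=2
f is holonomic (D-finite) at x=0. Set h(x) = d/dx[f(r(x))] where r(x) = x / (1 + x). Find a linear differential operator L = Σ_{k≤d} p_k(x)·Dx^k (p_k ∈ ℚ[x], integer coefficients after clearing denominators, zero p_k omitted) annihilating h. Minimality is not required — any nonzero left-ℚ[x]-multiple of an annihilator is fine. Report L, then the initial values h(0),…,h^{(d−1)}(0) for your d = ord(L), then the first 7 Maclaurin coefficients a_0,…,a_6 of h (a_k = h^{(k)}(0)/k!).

f: a_k = 2, 6, 9, 9, 27/4, 81/20, 81/40, …
f∘r: x↦r, Dx↦Dx/r' in L_f ⇒ L₀.
Differentiate: ansatz ord ≤ ord L₀ ⇒ L.
L = (1 - 2·x) + (-1 - 2·x - x^2)·Dx  (order 1).
h: a_k = 6, 6, -9, 3, 21/4, -207/20, 411/40, …
ICs: h(0) = 6.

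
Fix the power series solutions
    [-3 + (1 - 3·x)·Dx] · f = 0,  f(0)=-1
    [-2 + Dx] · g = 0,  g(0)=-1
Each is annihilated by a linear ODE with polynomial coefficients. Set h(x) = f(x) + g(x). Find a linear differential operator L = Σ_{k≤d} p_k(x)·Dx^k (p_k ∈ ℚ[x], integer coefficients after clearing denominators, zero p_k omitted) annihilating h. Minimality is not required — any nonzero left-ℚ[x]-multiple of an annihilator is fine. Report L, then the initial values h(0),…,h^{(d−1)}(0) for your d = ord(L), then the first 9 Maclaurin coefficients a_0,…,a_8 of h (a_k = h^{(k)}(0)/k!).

f: a_k = -1, -3, -9, -27, -81, -243, -729, -2187, -6561, …
g: a_k = -1, -2, -2, -4/3, -2/3, -4/15, -4/45, -8/315, -2/315, …
Weyl lclm of L_f,L_g ⇒ L₀ (ord ≤ 2).
L = (-24 - 36·x) + (14 + 24·x - 36·x^2)·Dx + (-1 - 3·x + 18·x^2)·Dx^2  (order 2).
h: a_k = -2, -5, -11, -85/3, -245/3, -3649/15, -32809/45, -688913/315, -2066717/315, …
ICs: h(0) = -2, h′(0) = -5.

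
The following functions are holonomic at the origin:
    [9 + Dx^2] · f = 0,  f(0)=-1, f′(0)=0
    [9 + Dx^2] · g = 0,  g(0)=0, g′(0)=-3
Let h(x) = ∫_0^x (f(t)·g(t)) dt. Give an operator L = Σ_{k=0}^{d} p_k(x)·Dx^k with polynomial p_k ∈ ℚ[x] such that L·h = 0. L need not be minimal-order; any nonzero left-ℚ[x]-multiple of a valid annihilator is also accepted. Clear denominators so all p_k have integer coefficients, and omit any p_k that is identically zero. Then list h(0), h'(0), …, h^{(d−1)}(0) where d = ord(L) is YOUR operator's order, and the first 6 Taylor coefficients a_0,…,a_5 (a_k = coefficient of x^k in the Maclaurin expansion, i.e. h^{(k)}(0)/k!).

f: a_k = -1, 0, 9/2, 0, -27/8, 0, …
g: a_k = 0, -3, 0, 9/2, 0, -81/40, …
f·g: L₀ = L_f ⊗_s L_g, ord ≤ 2·2.
h=∫h₀ ⇒ L = L₀·Dx.
L = 36·Dx^2 + Dx^4  (order 4).
h: a_k = 0, 0, 3/2, 0, -9/2, 0, …
ICs: h(0) = 0, h′(0) = 0, h′′(0) = 3, h′′′(0) = 0.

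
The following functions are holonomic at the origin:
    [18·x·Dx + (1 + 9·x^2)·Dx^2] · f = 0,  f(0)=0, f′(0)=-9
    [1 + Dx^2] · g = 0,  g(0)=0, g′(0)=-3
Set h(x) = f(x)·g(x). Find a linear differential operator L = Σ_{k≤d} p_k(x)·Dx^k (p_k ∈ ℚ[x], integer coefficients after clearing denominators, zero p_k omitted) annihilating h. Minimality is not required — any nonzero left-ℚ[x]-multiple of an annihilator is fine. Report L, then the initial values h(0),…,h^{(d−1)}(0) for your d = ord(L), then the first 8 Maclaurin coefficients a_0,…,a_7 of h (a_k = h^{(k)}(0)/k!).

L = (370 + 9594·x^2 + 4131·x^4 + 2916·x^6 + 6561·x^8) + (684·x + 6804·x^3 + 8748·x^5 + 26244·x^7)·Dx + (380 + 9792·x^2 + 5346·x^4 + 5832·x^6 + 13122·x^8)·Dx^2 + (684·x + 6804·x^3 + 8748·x^5 + 26244·x^7)·Dx^3 + (10 + 198·x^2 + 1215·x^4 + 2916·x^6 + 6561·x^8)·Dx^4  (order 4).
h: a_k = 0, 0, 27, 0, -171/2, 0, 3609/8, 0, …
ICs: h(0) = 0, h′(0) = 0, h′′(0) = 54, h′′′(0) = 0.

f: a_k = 0, -9, 0, 27, 0, -729/5, 0, 6561/7, …
g: a_k = 0, -3, 0, 1/2, 0, -1/40, 0, 1/1680, …
L₀ := L_f ⊗_s L_g (sym. prod.), ord ≤ 4.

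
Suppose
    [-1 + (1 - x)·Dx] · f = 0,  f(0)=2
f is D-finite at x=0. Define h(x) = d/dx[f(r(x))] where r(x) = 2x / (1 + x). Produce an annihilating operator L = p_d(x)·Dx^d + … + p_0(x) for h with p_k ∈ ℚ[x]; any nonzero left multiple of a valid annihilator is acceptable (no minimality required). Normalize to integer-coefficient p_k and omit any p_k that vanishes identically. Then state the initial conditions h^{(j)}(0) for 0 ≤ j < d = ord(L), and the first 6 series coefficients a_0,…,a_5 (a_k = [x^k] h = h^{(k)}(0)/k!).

L = 2 + (-1 + x)·Dx  (order 1).
h: a_k = 4, 8, 12, 16, 20, 24, …
ICs: h(0) = 4.

f: a_k = 2, 2, 2, 2, 2, 2, …
Substitute x→r, Dx→(1/r')Dx; clear ⇒ L₀.
h₀' ⇒ L via d/dx closure of L₀.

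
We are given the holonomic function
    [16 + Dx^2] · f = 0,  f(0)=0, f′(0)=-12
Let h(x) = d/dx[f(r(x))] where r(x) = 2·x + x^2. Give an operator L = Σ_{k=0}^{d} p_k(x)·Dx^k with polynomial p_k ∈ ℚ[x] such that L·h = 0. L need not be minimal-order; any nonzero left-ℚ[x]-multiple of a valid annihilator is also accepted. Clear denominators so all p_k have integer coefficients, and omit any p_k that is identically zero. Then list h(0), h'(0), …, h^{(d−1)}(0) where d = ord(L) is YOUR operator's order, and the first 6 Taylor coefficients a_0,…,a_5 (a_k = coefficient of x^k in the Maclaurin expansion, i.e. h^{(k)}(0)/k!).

L = (67 + 256·x + 384·x^2 + 256·x^3 + 64·x^4) + (-3 - 3·x)·Dx + (1 + 2·x + x^2)·Dx^2  (order 2).
h: a_k = -24, -24, 768, 1536, -3136, -12096, …
ICs: h(0) = -24, h′(0) = -24.

f: a_k = 0, -12, 0, 32, 0, -128/5, …
Substitute x→r, Dx→(1/r')Dx; clear ⇒ L₀.
h₀' ⇒ L via d/dx closure of L₀.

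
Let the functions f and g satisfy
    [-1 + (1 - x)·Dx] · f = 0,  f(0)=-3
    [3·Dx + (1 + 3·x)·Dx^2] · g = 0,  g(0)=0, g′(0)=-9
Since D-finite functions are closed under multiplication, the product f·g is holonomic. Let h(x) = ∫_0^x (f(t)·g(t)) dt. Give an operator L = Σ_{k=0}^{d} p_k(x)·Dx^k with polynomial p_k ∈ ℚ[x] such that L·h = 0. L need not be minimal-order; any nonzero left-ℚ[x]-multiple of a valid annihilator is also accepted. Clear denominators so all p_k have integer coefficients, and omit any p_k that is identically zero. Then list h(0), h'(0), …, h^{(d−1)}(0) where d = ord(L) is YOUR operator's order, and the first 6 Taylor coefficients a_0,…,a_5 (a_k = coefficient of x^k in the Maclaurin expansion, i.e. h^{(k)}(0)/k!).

f: a_k = -3, -3, -3, -3, -3, -3, …
g: a_k = 0, -9, 27/2, -27, 243/4, -729/5, …
Product ⇒ symmetric product L₀, ord ≤ 2.
∫: right-multiply L₀ by Dx.
L = 3·Dx + (-1 + 9·x)·Dx^2 + (-1 - 2·x + 3·x^2)·Dx^3  (order 3).
h: a_k = 0, 0, 27/2, -9/2, 135/8, -459/20, …
ICs: h(0) = 0, h′(0) = 0, h′′(0) = 27.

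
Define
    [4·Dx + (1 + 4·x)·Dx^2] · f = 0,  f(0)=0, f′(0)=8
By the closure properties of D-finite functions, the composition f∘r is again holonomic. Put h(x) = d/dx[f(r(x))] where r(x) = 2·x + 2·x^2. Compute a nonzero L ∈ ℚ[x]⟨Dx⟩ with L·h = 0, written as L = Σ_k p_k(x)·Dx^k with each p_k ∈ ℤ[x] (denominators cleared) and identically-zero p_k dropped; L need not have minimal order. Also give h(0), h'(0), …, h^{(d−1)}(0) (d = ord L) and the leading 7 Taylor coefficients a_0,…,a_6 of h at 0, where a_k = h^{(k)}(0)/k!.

f: a_k = 0, 8, -16, 128/3, -128, 2048/5, -4096/3, …
L₀ from L_f via x↦r, Dx↦r'^{-1}Dx.
Differentiate: ansatz ord ≤ ord L₀ ⇒ L.
L = (6 + 16·x + 16·x^2) + (1 + 10·x + 24·x^2 + 16·x^3)·Dx  (order 1).
h: a_k = 16, -96, 640, -4352, 29696, -202752, 1384448, …
ICs: h(0) = 16.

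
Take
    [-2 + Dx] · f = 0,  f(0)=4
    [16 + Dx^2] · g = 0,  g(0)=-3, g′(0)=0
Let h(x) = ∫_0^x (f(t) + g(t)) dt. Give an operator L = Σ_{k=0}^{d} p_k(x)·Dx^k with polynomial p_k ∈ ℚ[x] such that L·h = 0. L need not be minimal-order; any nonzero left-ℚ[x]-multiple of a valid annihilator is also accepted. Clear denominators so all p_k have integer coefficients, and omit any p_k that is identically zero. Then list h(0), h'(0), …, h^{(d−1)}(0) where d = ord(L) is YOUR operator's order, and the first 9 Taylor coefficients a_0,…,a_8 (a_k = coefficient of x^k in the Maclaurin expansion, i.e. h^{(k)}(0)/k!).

L = -32·Dx + 16·Dx^2 - 2·Dx^3 + Dx^4  (order 4).
h: a_k = 0, 1, 4, 32/3, 4/3, -88/15, 8/45, 112/45, 4/315, …
ICs: h(0) = 0, h′(0) = 1, h′′(0) = 8, h′′′(0) = 64.

f: a_k = 4, 8, 8, 16/3, 8/3, 16/15, 16/45, 32/315, 8/315, …
g: a_k = -3, 0, 24, 0, -32, 0, 256/15, 0, -512/105, …
Sum ⇒ L₀ = lclm(L_f,L_g) in ℚ(x)⟨Dx⟩.
∫: right-multiply L₀ by Dx.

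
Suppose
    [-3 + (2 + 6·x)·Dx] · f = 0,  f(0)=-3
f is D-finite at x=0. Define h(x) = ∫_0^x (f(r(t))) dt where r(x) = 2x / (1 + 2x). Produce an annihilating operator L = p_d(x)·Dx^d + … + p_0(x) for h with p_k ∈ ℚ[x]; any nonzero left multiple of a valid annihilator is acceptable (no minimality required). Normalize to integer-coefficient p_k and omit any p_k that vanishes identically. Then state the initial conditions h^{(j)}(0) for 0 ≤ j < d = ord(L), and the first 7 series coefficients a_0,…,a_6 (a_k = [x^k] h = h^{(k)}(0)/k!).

f: a_k = -3, -9/2, 27/8, -81/16, 1215/128, -5103/256, 45927/1024, …
Change of var in L_f (x↦r) gives L₀.
h=∫₀ˣh₀: take L = L₀·Dx.
L = -3·Dx + (1 + 10·x + 16·x^2)·Dx^2  (order 2).
h: a_k = 0, -3, -9/2, 21/2, -261/8, 5031/40, -9069/16, …
ICs: h(0) = 0, h′(0) = -3.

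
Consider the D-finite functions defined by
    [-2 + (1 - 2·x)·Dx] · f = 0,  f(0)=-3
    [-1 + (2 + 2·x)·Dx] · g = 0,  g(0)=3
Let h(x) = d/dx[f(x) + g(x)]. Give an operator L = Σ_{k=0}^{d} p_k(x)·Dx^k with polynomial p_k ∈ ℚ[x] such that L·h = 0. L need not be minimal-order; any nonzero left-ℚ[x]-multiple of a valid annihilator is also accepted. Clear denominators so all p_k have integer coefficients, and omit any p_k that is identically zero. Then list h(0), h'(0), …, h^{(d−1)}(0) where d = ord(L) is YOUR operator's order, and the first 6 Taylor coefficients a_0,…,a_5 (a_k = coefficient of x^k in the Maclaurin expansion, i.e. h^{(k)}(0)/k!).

f: a_k = -3, -6, -12, -24, -48, -96, …
g: a_k = 3, 3/2, -3/8, 3/16, -15/128, 21/256, …
f+g: L₀ = lclm(L_f,L_g), ord ≤ 1+1.
Derive L from L₀ (diff closure).
L = (-20 - 8·x) + (-31 - 68·x - 28·x^2)·Dx + (6 - 2·x - 16·x^2 - 8·x^3)·Dx^2  (order 2).
h: a_k = -9/2, -99/4, -1143/16, -6159/32, -122775/256, -590013/512, …
ICs: h(0) = -9/2, h′(0) = -99/4.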